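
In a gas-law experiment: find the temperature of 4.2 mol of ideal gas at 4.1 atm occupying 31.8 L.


PV = nRT  (R = 0.08206 L·atm/(mol·K))
T = PV/(nR) = 4.1×31.8/(4.2×0.08206)
= 130.38/0.344652
= 378.29 K

378.29 K


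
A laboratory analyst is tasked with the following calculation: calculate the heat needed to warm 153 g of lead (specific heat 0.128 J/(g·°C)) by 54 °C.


q = mcΔT = 153 × 0.128 × 54
= 1057.54 J

1057.54 J


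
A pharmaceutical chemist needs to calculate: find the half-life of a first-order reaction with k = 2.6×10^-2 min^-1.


t½ = ln2/k = 0.693147/(2.6×10^-2 min^-1)
= 26.66 min

26.66 min


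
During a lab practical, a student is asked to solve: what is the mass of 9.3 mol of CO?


M(CO) = 28.01 g/mol
mass = n × M = 9.3 × 28.01 = 260.49 g

260.49 g


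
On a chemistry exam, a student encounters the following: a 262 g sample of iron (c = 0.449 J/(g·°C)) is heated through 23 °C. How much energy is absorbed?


q = mcΔT = 262 × 0.449 × 23
= 2705.67 J

2705.67 J


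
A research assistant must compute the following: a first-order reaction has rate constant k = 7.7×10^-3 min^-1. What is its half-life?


t½ = ln2/k = 0.693147/(7.7×10^-3 min^-1)
= 90.02 min

90.02 min


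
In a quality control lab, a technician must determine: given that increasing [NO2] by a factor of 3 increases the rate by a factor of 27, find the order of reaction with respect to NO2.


rate ∝ [NO2]^n
3^n = 27 → n = 3
Order in NO2: 3

3


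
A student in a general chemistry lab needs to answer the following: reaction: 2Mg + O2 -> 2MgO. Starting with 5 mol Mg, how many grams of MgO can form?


Mole ratio MgO:Mg = 2:2
n(MgO) = 5 × 2/2 = 5.000 mol
mass = 5.000 × 40.31 = 201.55 g

201.55 g


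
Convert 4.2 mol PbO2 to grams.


M(PbO2) = 239.2 g/mol
mass = n × M = 4.2 × 239.2 = 1004.64 g

1004.64 g


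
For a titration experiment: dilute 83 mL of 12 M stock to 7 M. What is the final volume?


C1V1 = C2V2
12 × 83 = 7 × V2
V2 = 996/7 = 142.29 mL

142.29 mL


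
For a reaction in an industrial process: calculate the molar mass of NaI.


M(NaI) = 1×22.99 + 1×126.9
= 22.99 + 126.9
= 149.89 g/mol

149.89 g/mol


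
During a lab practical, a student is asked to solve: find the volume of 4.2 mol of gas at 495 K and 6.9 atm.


PV = nRT  (R = 0.08206 L·atm/(mol·K))
V = nRT/P = 4.2×0.08206×495/6.9
= 24.725 L

24.725 L


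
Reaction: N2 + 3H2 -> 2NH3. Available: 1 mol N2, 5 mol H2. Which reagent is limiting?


Mole ratio available / coefficient:
  N2: 1/1 = 1.000
  H2: 5/3 = 1.667
Smaller ratio is limiting.

N2


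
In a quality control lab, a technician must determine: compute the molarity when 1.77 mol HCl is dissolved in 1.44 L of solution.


M = n/V = 1.77/1.44 = 1.229 mol/L

1.229 M


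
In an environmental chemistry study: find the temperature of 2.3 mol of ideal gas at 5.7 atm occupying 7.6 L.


PV = nRT  (R = 0.08206 L·atm/(mol·K))
T = PV/(nR) = 5.7×7.6/(2.3×0.08206)
= 43.32/0.188738
= 229.52 K

229.52 K


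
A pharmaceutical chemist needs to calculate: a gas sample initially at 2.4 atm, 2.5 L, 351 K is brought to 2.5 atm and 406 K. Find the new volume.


P1V1/T1 = P2V2/T2
V2 = P1V1T2/(T1P2)
= 2.4×2.5×406/(351×2.5)
= 2.776 L

2.776 L


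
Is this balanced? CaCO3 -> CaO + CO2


Equation: CaCO3 -> CaO + CO2
Check atoms: C: 1=1, Ca: 1=1, O: 3=3
Balanced

Yes, balanced


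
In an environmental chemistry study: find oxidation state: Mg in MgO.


Group 2 metal: +2
Oxidation number: +2

+2


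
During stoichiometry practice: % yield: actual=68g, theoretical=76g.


% yield = actual/theoretical × 100
= 68/76 × 100
= 89.47%

89.47%


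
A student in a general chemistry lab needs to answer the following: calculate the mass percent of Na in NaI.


M(NaI) = 1×22.99 + 1×126.9 = 149.89 g/mol
Mass of Na = 1 × 22.99 = 22.99 g/mol
% Na = 22.99/149.89 × 100 = 15.34%

15.34%


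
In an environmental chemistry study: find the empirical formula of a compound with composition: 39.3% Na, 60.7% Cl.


Assume 100 g sample. Moles of each element:
  Na: 39.3/22.99 = 1.709 mol
  Cl: 60.7/35.45 = 1.712 mol
Divide by smallest (1.709):
  Na: 1.709/1.709 = 1.0
  Cl: 1.712/1.709 = 1.0
Empirical formula: NaCl

NaCl


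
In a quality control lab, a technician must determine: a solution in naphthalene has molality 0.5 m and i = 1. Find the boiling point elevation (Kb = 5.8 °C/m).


ΔTb = Kb × m × i
= 5.8 × 0.5 × 1
= 2.9 °C

2.9 °C


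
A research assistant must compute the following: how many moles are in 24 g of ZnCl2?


M(ZnCl2) = 136.28 g/mol
n = mass/M = 24/136.28 = 0.1761 mol

0.1761 mol


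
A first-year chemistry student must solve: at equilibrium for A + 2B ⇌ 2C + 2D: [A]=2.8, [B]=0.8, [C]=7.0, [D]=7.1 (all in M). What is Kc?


Kc = [C]^2[D]^2/([A][B]^2)
= (7.0^2 × 7.1^2)/(2.8^1 × 0.8^2)
= 2470.09/1.792
= 1378

1378


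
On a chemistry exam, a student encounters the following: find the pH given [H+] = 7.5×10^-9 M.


pH = -log10([H+]) = -log10(7.5×10^-9)
= 9 - log10(7.5)
= 9 - 0.88
= 8.12

8.12


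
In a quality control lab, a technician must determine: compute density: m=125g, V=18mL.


ρ = mass/volume
= 125/18
= 6.944 g/mL

6.944 g/mL


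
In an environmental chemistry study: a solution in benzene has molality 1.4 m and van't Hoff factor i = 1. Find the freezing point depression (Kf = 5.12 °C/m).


ΔTf = Kf × m × i
= 5.12 × 1.4 × 1
= 7.168 °C

7.168 °C


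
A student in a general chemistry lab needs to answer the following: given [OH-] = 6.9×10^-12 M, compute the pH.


pOH = -log10([OH-]) = -log10(6.9×10^-12)
= 12 - log10(6.9) = 11.16
pH = 14 - pOH = 14 - 11.16 = 2.84

2.84


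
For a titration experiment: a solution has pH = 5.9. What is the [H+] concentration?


[H+] = 10^(-pH) = 10^(-5.9)
= 1.26×10^-6 M

1.26×10^-6 M


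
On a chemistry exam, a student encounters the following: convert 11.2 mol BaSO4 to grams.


M(BaSO4) = 233.4 g/mol
mass = n × M = 11.2 × 233.4 = 2614.08 g

2614.08 g


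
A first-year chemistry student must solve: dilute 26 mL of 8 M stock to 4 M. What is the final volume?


C1V1 = C2V2
8 × 26 = 4 × V2
V2 = 208/4 = 52.0 mL

52.0 mL


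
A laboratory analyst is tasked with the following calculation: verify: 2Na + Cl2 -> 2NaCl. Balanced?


Equation: 2Na + Cl2 -> 2NaCl
Check atoms: Cl: 2=2, Na: 2=2
Balanced

Yes, balanced


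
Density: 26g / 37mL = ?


ρ = mass/volume
= 26/37
= 0.703 g/mL

0.703 g/mL


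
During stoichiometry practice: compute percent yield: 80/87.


% yield = actual/theoretical × 100
= 80/87 × 100
= 91.95%

91.95%


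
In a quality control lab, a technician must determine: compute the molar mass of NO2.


M(NO2) = 1×14.01 + 2×16.0
= 14.01 + 32.0
= 46.01 g/mol

46.01 g/mol


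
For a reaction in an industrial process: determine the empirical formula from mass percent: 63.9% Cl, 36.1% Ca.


Assume 100 g sample. Moles of each element:
  Cl: 63.9/35.45 = 1.803 mol
  Ca: 36.1/40.08 = 0.901 mol
Divide by smallest (0.901):
  Cl: 1.803/0.901 = 2.0
  Ca: 0.901/0.901 = 1.0
Empirical formula: CaCl2

CaCl2


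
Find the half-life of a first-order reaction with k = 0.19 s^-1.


t½ = ln2/k = 0.693147/(0.19 s^-1)
= 3.648 s

3.648 s


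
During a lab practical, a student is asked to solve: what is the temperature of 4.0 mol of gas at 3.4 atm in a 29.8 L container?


PV = nRT  (R = 0.08206 L·atm/(mol·K))
T = PV/(nR) = 3.4×29.8/(4.0×0.08206)
= 101.32/0.328240
= 308.68 K

308.68 K


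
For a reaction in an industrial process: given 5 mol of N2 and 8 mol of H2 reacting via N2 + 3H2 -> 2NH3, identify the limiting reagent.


Mole ratio available / coefficient:
  N2: 5/1 = 5.000
  H2: 8/3 = 2.667
Smaller ratio is limiting.

H2


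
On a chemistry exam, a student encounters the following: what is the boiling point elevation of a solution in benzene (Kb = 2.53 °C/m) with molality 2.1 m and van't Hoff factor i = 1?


ΔTb = Kb × m × i
= 2.53 × 2.1 × 1
= 5.313 °C

5.313 °C


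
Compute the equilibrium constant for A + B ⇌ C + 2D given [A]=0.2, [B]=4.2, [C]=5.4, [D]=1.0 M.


Kc = [C][D]^2/([A][B])
= (5.4^1 × 1.0^2)/(0.2^1 × 4.2^1)
= 5.4/0.84
= 6.429

6.429


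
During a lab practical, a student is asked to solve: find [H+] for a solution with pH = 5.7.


[H+] = 10^(-pH) = 10^(-5.7)
= 2.0×10^-6 M

2.0×10^-6 M


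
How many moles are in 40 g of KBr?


M(KBr) = 119.0 g/mol
n = mass/M = 40/119.0 = 0.3361 mol

0.3361 mol


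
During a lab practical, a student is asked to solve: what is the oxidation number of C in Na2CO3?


2(+1) + x + 3(-2) = 0, so x = +4
Oxidation number: +4

+4


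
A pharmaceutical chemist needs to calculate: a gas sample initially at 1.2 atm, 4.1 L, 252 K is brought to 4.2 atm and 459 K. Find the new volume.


P1V1/T1 = P2V2/T2
V2 = P1V1T2/(T1P2)
= 1.2×4.1×459/(252×4.2)
= 2.134 L

2.134 L


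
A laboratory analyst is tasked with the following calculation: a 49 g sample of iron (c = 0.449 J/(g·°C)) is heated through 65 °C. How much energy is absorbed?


q = mcΔT = 49 × 0.449 × 65
= 1430.07 J

1430.07 J


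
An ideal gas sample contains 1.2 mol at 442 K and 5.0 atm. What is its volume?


PV = nRT  (R = 0.08206 L·atm/(mol·K))
V = nRT/P = 1.2×0.08206×442/5.0
= 8.705 L

8.705 L


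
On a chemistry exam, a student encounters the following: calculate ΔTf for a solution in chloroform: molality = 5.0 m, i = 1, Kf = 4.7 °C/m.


ΔTf = Kf × m × i
= 4.7 × 5.0 × 1
= 23.5 °C

23.5 °C


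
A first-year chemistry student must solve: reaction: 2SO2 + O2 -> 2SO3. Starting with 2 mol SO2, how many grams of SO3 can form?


Mole ratio SO3:SO2 = 2:2
n(SO3) = 2 × 2/2 = 2.000 mol
mass = 2.000 × 80.07 = 160.14 g

160.14 g


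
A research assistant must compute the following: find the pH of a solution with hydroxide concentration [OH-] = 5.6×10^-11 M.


pOH = -log10([OH-]) = -log10(5.6×10^-11)
= 11 - log10(5.6) = 10.25
pH = 14 - pOH = 14 - 10.25 = 3.75

3.75


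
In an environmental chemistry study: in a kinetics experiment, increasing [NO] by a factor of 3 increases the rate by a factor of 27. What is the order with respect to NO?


rate ∝ [NO]^n
3^n = 27 → n = 3
Order in NO: 3

3


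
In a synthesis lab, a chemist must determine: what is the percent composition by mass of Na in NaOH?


M(NaOH) = 1×22.99 + 1×16.0 + 1×1.008 = 39.998 g/mol
Mass of Na = 1 × 22.99 = 22.99 g/mol
% Na = 22.99/39.998 × 100 = 57.48%

57.48%


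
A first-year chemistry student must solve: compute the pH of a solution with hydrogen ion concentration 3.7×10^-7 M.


pH = -log10([H+]) = -log10(3.7×10^-7)
= 7 - log10(3.7)
= 7 - 0.57
= 6.43

6.43


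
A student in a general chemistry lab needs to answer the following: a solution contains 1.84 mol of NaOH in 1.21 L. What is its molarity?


M = n/V = 1.84/1.21 = 1.521 mol/L

1.521 M


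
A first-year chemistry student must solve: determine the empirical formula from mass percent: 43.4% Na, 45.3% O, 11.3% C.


Assume 100 g sample. Moles of each element:
  Na: 43.4/22.99 = 1.888 mol
  O: 45.3/16.0 = 2.831 mol
  C: 11.3/12.01 = 0.941 mol
Divide by smallest (0.941):
  Na: 1.888/0.941 = 2.01
  O: 2.831/0.941 = 3.01
  C: 0.941/0.941 = 1.0
Empirical formula: Na2CO3

Na2CO3


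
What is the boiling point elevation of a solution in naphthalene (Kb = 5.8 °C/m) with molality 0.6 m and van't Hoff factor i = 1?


ΔTb = Kb × m × i
= 5.8 × 0.6 × 1
= 3.48 °C

3.48 °C


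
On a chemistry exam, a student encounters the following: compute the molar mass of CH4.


M(CH4) = 1×12.01 + 4×1.008
= 12.01 + 4.03
= 16.04 g/mol

16.04 g/mol


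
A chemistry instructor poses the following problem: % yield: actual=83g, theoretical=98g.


% yield = actual/theoretical × 100
= 83/98 × 100
= 84.69%

84.69%


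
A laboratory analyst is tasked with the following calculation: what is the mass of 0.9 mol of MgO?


M(MgO) = 40.31 g/mol
mass = n × M = 0.9 × 40.31 = 36.28 g

36.28 g


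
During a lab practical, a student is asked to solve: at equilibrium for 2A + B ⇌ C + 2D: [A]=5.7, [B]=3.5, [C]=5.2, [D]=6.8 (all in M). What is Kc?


Kc = [C][D]^2/([A]^2[B])
= (5.2^1 × 6.8^2)/(5.7^2 × 3.5^1)
= 240.448/113.715
= 2.114

2.114


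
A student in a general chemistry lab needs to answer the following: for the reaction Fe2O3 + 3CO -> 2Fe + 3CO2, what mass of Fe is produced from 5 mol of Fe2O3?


Mole ratio Fe:Fe2O3 = 2:1
n(Fe) = 5 × 2/1 = 10.000 mol
mass = 10.000 × 55.85 = 558.5 g

558.5 g


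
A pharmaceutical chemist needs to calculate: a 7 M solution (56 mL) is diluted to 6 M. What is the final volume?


C1V1 = C2V2
7 × 56 = 6 × V2
V2 = 392/6 = 65.33 mL

65.33 mL


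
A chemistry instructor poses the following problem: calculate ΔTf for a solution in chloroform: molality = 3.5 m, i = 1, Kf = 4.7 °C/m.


ΔTf = Kf × m × i
= 4.7 × 3.5 × 1
= 16.45 °C

16.45 °C


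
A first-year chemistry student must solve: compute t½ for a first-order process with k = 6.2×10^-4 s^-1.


t½ = ln2/k = 0.693147/(6.2×10^-4 s^-1)
= 1118 s

1118 s


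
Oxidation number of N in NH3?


x + 3(+1) = 0, so x = -3
Oxidation number: -3

-3


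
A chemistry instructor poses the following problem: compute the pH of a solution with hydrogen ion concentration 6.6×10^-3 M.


pH = -log10([H+]) = -log10(6.6×10^-3)
= 3 - log10(6.6)
= 3 - 0.82
= 2.18

2.18


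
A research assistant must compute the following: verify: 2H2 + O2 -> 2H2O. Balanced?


Equation: 2H2 + O2 -> 2H2O
Check atoms: H: 4=4, O: 2=2
Balanced

Yes, balanced


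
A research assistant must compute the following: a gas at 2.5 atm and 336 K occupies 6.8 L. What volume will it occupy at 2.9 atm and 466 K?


P1V1/T1 = P2V2/T2
V2 = P1V1T2/(T1P2)
= 2.5×6.8×466/(336×2.9)
= 8.13 L

8.13 L


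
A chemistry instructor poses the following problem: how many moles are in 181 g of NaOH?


M(NaOH) = 40.0 g/mol
n = mass/M = 181/40.0 = 4.525 mol

4.525 mol


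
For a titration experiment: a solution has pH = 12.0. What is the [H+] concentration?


[H+] = 10^(-pH) = 10^(-12.0)
= 1.0×10^-12 M

1.0×10^-12 M


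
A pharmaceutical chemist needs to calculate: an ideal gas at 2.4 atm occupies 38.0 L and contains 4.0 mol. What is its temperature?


PV = nRT  (R = 0.08206 L·atm/(mol·K))
T = PV/(nR) = 2.4×38.0/(4.0×0.08206)
= 91.20/0.328240
= 277.85 K

277.85 K


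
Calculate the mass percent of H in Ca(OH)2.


M(Ca(OH)2) = 1×40.08 + 2×16.0 + 2×1.008 = 74.096 g/mol
Mass of H = 2 × 1.008 = 2.016 g/mol
% H = 2.016/74.096 × 100 = 2.72%

2.72%


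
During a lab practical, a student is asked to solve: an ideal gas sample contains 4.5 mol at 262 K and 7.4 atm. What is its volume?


PV = nRT  (R = 0.08206 L·atm/(mol·K))
V = nRT/P = 4.5×0.08206×262/7.4
= 13.074 L

13.074 L


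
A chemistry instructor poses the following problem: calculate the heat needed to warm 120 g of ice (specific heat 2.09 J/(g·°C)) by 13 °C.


q = mcΔT = 120 × 2.09 × 13
= 3260.40 J

3260.40 J


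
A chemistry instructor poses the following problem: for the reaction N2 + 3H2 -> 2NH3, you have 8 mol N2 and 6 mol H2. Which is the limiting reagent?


Mole ratio available / coefficient:
  N2: 8/1 = 8.000
  H2: 6/3 = 2.000
Smaller ratio is limiting.

H2


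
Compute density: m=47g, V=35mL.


ρ = mass/volume
= 47/35
= 1.343 g/mL

1.343 g/mL


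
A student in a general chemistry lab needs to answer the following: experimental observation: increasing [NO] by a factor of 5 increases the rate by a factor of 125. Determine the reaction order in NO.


rate ∝ [NO]^n
5^n = 125 → n = 3
Order in NO: 3

3


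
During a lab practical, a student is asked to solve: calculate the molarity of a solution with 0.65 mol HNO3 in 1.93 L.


M = n/V = 0.65/1.93 = 0.337 mol/L

0.337 M


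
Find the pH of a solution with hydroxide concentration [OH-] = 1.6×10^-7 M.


pOH = -log10([OH-]) = -log10(1.6×10^-7)
= 7 - log10(1.6) = 6.8
pH = 14 - pOH = 14 - 6.8 = 7.2

7.2


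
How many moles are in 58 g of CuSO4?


M(CuSO4) = 159.62 g/mol
n = mass/M = 58/159.62 = 0.3634 mol

0.3634 mol


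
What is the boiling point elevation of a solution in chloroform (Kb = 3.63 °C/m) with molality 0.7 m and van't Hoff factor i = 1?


ΔTb = Kb × m × i
= 3.63 × 0.7 × 1
= 2.541 °C

2.541 °C


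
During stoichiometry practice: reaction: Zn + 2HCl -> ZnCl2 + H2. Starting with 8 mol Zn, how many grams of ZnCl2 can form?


Mole ratio ZnCl2:Zn = 1:1
n(ZnCl2) = 8 × 1/1 = 8.000 mol
mass = 8.000 × 136.28 = 1090.24 g

1090.24 g


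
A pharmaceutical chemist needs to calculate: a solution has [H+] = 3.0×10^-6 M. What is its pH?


pH = -log10([H+]) = -log10(3.0×10^-6)
= 6 - log10(3.0)
= 6 - 0.48
= 5.52

5.52


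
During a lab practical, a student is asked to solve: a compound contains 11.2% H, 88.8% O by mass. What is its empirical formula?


Assume 100 g sample. Moles of each element:
  H: 11.2/1.008 = 11.111 mol
  O: 88.8/16.0 = 5.55 mol
Divide by smallest (5.55):
  H: 11.111/5.55 = 2.0
  O: 5.55/5.55 = 1.0
Empirical formula: H2O

H2O


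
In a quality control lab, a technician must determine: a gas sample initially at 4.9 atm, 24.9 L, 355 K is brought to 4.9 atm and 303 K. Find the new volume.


P1V1/T1 = P2V2/T2
V2 = P1V1T2/(T1P2)
= 4.9×24.9×303/(355×4.9)
= 21.253 L

21.253 L


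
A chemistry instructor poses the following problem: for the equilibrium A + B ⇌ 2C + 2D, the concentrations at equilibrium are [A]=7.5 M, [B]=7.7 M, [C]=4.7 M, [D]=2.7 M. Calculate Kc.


Kc = [C]^2[D]^2/([A][B])
= (4.7^2 × 2.7^2)/(7.5^1 × 7.7^1)
= 161.0361/57.75
= 2.789

2.789


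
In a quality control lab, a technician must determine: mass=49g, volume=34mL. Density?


ρ = mass/volume
= 49/34
= 1.441 g/mL

1.441 g/mL


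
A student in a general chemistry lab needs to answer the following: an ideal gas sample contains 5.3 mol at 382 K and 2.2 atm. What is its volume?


PV = nRT  (R = 0.08206 L·atm/(mol·K))
V = nRT/P = 5.3×0.08206×382/2.2
= 75.518 L

75.518 L


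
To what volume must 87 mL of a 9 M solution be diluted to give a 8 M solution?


C1V1 = C2V2
9 × 87 = 8 × V2
V2 = 783/8 = 97.88 mL

97.88 mL


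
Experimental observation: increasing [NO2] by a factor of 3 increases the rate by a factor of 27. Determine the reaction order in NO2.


rate ∝ [NO2]^n
3^n = 27 → n = 3
Order in NO2: 3

3


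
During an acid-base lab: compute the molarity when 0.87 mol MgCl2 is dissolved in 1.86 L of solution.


M = n/V = 0.87/1.86 = 0.468 mol/L

0.468 M


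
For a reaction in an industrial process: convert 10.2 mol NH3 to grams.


M(NH3) = 17.03 g/mol
mass = n × M = 10.2 × 17.03 = 173.71 g

173.71 g


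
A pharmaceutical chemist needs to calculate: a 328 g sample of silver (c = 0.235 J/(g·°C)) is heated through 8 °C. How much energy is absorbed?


q = mcΔT = 328 × 0.235 × 8
= 616.64 J

616.64 J


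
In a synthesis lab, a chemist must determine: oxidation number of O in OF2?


F is always -1; 2(-1) + x = 0, so O = +2
Oxidation number: +2

+2


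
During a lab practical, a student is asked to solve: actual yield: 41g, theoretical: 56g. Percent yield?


% yield = actual/theoretical × 100
= 41/56 × 100
= 73.21%

73.21%


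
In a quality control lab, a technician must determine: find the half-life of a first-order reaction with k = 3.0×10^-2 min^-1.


t½ = ln2/k = 0.693147/(3.0×10^-2 min^-1)
= 23.10 min

23.10 min


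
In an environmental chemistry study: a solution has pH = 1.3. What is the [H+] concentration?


[H+] = 10^(-pH) = 10^(-1.3)
= 5.01×10^-2 M

5.01×10^-2 M


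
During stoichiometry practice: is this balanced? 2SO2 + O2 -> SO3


Equation: 2SO2 + O2 -> SO3
Check atoms: O: 6≠3, S: 2≠1
Not balanced

No, not balanced


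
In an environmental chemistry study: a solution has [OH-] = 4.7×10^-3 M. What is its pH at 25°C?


pOH = -log10([OH-]) = -log10(4.7×10^-3)
= 3 - log10(4.7) = 2.33
pH = 14 - pOH = 14 - 2.33 = 11.67

11.67


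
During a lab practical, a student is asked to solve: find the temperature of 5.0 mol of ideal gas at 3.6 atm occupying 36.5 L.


PV = nRT  (R = 0.08206 L·atm/(mol·K))
T = PV/(nR) = 3.6×36.5/(5.0×0.08206)
= 131.40/0.410300
= 320.25 K

320.25 K


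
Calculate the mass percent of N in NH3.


M(NH3) = 1×14.01 + 3×1.008 = 17.034 g/mol
Mass of N = 1 × 14.01 = 14.01 g/mol
% N = 14.01/17.034 × 100 = 82.25%

82.25%


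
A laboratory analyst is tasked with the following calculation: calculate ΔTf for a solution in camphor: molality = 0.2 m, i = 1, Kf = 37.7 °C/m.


ΔTf = Kf × m × i
= 37.7 × 0.2 × 1
= 7.54 °C

7.54 °C


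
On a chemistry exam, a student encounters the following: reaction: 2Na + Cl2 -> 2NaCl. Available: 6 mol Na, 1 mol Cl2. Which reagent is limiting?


Mole ratio available / coefficient:
  Na: 6/2 = 3.000
  Cl2: 1/1 = 1.000
Smaller ratio is limiting.

Cl2


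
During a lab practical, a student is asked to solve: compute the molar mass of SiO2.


M(SiO2) = 1×28.09 + 2×16.0
= 28.09 + 32.0
= 60.09 g/mol

60.09 g/mol


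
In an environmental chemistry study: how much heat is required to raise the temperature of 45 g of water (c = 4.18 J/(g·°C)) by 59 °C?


q = mcΔT = 45 × 4.18 × 59
= 11097.90 J

11097.90 J


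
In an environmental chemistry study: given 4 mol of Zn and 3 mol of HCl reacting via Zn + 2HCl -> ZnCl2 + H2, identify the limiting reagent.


Mole ratio available / coefficient:
  Zn: 4/1 = 4.000
  HCl: 3/2 = 1.500
Smaller ratio is limiting.

HCl


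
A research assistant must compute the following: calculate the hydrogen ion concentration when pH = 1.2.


[H+] = 10^(-pH) = 10^(-1.2)
= 6.31×10^-2 M

6.31×10^-2 M


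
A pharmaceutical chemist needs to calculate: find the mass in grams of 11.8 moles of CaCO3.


M(CaCO3) = 100.09 g/mol
mass = n × M = 11.8 × 100.09 = 1181.06 g

1181.06 g


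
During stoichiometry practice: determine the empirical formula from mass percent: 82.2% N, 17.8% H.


Assume 100 g sample. Moles of each element:
  N: 82.2/14.01 = 5.867 mol
  H: 17.8/1.008 = 17.659 mol
Divide by smallest (5.867):
  N: 5.867/5.867 = 1.0
  H: 17.659/5.867 = 3.01
Empirical formula: NH3

NH3


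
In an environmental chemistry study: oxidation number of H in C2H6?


H is +1 with nonmetals
Oxidation number: +1

+1


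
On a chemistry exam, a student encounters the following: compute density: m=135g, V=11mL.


ρ = mass/volume
= 135/11
= 12.273 g/mL

12.273 g/mL


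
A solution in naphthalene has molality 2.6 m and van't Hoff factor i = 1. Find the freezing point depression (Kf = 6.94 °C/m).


ΔTf = Kf × m × i
= 6.94 × 2.6 × 1
= 18.044 °C

18.044 °C


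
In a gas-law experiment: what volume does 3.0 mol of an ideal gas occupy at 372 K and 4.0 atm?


PV = nRT  (R = 0.08206 L·atm/(mol·K))
V = nRT/P = 3.0×0.08206×372/4.0
= 22.895 L

22.895 L


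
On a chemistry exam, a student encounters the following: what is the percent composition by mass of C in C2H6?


M(C2H6) = 2×12.01 + 6×1.008 = 30.068 g/mol
Mass of C = 2 × 12.01 = 24.02 g/mol
% C = 24.02/30.068 × 100 = 79.89%

79.89%


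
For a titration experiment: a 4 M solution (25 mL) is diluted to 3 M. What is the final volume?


C1V1 = C2V2
4 × 25 = 3 × V2
V2 = 100/3 = 33.33 mL

33.33 mL


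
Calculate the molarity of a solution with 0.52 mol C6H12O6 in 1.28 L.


M = n/V = 0.52/1.28 = 0.406 mol/L

0.406 M


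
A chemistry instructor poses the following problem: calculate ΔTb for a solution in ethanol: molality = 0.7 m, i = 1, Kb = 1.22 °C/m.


ΔTb = Kb × m × i
= 1.22 × 0.7 × 1
= 0.854 °C

0.854 °C


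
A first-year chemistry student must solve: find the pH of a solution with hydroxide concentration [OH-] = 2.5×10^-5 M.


pOH = -log10([OH-]) = -log10(2.5×10^-5)
= 5 - log10(2.5) = 4.6
pH = 14 - pOH = 14 - 4.6 = 9.4

9.4


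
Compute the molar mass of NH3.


M(NH3) = 1×14.01 + 3×1.008
= 14.01 + 3.02
= 17.03 g/mol

17.03 g/mol


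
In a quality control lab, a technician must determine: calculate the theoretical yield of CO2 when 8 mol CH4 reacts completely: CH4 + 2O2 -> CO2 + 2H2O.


Mole ratio CO2:CH4 = 1:1
n(CO2) = 8 × 1/1 = 8.000 mol
mass = 8.000 × 44.01 = 352.08 g

352.08 g


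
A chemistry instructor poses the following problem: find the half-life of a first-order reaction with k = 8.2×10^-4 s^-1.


t½ = ln2/k = 0.693147/(8.2×10^-4 s^-1)
= 845.3 s

845.3 s


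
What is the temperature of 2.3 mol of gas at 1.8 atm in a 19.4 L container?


PV = nRT  (R = 0.08206 L·atm/(mol·K))
T = PV/(nR) = 1.8×19.4/(2.3×0.08206)
= 34.92/0.188738
= 185.02 K

185.02 K


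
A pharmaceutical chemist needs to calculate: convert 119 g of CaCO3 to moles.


M(CaCO3) = 100.09 g/mol
n = mass/M = 119/100.09 = 1.1889 mol

1.1889 mol


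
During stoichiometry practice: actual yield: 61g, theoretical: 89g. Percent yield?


% yield = actual/theoretical × 100
= 61/89 × 100
= 68.54%

68.54%


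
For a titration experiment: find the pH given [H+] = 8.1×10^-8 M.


pH = -log10([H+]) = -log10(8.1×10^-8)
= 8 - log10(8.1)
= 8 - 0.91
= 7.09

7.09


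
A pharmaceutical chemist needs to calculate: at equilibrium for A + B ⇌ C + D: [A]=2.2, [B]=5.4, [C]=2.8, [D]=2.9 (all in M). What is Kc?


Kc = [C][D]/([A][B])
= (2.8^1 × 2.9^1)/(2.2^1 × 5.4^1)
= 8.12/11.88
= 0.6835

0.6835


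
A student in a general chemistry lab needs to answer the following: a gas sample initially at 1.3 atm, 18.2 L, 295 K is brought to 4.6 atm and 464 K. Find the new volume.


P1V1/T1 = P2V2/T2
V2 = P1V1T2/(T1P2)
= 1.3×18.2×464/(295×4.6)
= 8.09 L

8.09 L


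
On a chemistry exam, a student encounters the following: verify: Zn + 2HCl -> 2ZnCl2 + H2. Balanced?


Equation: Zn + 2HCl -> 2ZnCl2 + H2
Check atoms: Cl: 2≠4, H: 2=2, Zn: 1≠2
Not balanced

No, not balanced


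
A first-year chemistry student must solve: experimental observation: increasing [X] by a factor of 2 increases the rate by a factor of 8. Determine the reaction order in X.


rate ∝ [X]^n
2^n = 8 → n = 3
Order in X: 3

3


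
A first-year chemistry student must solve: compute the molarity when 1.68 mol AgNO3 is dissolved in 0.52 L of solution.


M = n/V = 1.68/0.52 = 3.231 mol/L

3.231 M


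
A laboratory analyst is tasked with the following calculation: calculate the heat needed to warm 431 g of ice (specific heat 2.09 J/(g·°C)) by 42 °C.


q = mcΔT = 431 × 2.09 × 42
= 37833.18 J

37833.18 J


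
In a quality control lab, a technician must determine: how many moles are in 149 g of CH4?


M(CH4) = 16.04 g/mol
n = mass/M = 149/16.04 = 9.2893 mol

9.2893 mol


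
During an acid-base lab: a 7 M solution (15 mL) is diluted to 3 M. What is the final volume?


C1V1 = C2V2
7 × 15 = 3 × V2
V2 = 105/3 = 35.0 mL

35.0 mL


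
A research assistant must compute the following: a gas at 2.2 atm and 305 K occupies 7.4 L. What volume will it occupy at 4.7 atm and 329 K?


P1V1/T1 = P2V2/T2
V2 = P1V1T2/(T1P2)
= 2.2×7.4×329/(305×4.7)
= 3.736 L

3.736 L


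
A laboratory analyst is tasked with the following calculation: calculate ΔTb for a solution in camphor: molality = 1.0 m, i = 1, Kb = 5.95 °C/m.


ΔTb = Kb × m × i
= 5.95 × 1.0 × 1
= 5.95 °C

5.95 °C


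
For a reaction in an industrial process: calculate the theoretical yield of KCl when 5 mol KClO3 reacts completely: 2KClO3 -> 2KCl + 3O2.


Mole ratio KCl:KClO3 = 2:2
n(KCl) = 5 × 2/2 = 5.000 mol
mass = 5.000 × 74.55 = 372.75 g

372.75 g


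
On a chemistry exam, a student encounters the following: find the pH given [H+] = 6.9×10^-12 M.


pH = -log10([H+]) = -log10(6.9×10^-12)
= 12 - log10(6.9)
= 12 - 0.84
= 11.16

11.16


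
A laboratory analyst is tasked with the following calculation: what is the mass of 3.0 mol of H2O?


M(H2O) = 18.02 g/mol
mass = n × M = 3.0 × 18.02 = 54.06 g

54.06 g


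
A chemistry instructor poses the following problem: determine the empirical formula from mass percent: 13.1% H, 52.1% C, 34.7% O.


Assume 100 g sample. Moles of each element:
  H: 13.1/1.008 = 12.996 mol
  C: 52.1/12.01 = 4.338 mol
  O: 34.7/16.0 = 2.169 mol
Divide by smallest (2.169):
  H: 12.996/2.169 = 5.99
  C: 4.338/2.169 = 2.0
  O: 2.169/2.169 = 1.0
Empirical formula: C2H6O

C2H6O


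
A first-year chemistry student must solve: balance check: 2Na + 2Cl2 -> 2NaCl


Equation: 2Na + 2Cl2 -> 2NaCl
Check atoms: Cl: 4≠2, Na: 2=2
Not balanced

No, not balanced


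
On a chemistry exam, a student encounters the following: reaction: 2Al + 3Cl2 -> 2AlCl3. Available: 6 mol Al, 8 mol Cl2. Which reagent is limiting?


Mole ratio available / coefficient:
  Al: 6/2 = 3.000
  Cl2: 8/3 = 2.667
Smaller ratio is limiting.

Cl2


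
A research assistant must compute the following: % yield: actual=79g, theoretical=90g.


% yield = actual/theoretical × 100
= 79/90 × 100
= 87.78%

87.78%


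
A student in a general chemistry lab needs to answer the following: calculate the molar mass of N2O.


M(N2O) = 2×14.01 + 1×16.0
= 28.02 + 16.0
= 44.02 g/mol

44.02 g/mol


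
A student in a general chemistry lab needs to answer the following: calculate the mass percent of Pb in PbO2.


M(PbO2) = 1×207.2 + 2×16.0 = 239.20 g/mol
Mass of Pb = 1 × 207.2 = 207.20 g/mol
% Pb = 207.20/239.20 × 100 = 86.62%

86.62%


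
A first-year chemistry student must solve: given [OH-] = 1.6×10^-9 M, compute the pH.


pOH = -log10([OH-]) = -log10(1.6×10^-9)
= 9 - log10(1.6) = 8.8
pH = 14 - pOH = 14 - 8.8 = 5.2

5.2


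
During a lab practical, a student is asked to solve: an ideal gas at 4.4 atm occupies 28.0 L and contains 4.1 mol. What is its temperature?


PV = nRT  (R = 0.08206 L·atm/(mol·K))
T = PV/(nR) = 4.4×28.0/(4.1×0.08206)
= 123.20/0.336446
= 366.18 K

366.18 K


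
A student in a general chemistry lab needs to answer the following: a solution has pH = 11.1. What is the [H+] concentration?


[H+] = 10^(-pH) = 10^(-11.1)
= 7.94×10^-12 M

7.94×10^-12 M


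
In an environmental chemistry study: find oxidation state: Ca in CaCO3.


Group 2 metal: +2
Oxidation number: +2

+2


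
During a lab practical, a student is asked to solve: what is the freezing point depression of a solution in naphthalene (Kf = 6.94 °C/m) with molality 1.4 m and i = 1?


ΔTf = Kf × m × i
= 6.94 × 1.4 × 1
= 9.716 °C

9.716 °C


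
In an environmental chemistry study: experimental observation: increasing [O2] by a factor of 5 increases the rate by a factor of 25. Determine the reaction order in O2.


rate ∝ [O2]^n
5^n = 25 → n = 2
Order in O2: 2

2


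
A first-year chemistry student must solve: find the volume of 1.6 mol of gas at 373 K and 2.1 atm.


PV = nRT  (R = 0.08206 L·atm/(mol·K))
V = nRT/P = 1.6×0.08206×373/2.1
= 23.321 L

23.321 L


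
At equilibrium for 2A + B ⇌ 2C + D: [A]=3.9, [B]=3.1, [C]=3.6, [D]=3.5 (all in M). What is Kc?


Kc = [C]^2[D]/([A]^2[B])
= (3.6^2 × 3.5^1)/(3.9^2 × 3.1^1)
= 45.36/47.151
= 0.9620

0.9620


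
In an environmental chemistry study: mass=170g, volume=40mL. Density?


ρ = mass/volume
= 170/40
= 4.25 g/mL

4.25 g/mL


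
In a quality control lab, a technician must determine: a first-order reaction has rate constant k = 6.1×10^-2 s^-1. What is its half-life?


t½ = ln2/k = 0.693147/(6.1×10^-2 s^-1)
= 11.36 s

11.36 s


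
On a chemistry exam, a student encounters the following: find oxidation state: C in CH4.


x + 4(+1) = 0, so x = -4
Oxidation number: -4

-4


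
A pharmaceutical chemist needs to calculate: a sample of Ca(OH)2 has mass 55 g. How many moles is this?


M(Ca(OH)2) = 74.1 g/mol
n = mass/M = 55/74.1 = 0.7422 mol

0.7422 mol


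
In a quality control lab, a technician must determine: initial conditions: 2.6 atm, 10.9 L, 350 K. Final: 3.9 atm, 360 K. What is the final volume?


P1V1/T1 = P2V2/T2
V2 = P1V1T2/(T1P2)
= 2.6×10.9×360/(350×3.9)
= 7.474 L

7.474 L


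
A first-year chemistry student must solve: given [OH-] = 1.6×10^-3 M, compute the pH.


pOH = -log10([OH-]) = -log10(1.6×10^-3)
= 3 - log10(1.6) = 2.8
pH = 14 - pOH = 14 - 2.8 = 11.2

11.2


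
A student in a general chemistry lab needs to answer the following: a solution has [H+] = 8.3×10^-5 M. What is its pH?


pH = -log10([H+]) = -log10(8.3×10^-5)
= 5 - log10(8.3)
= 5 - 0.92
= 4.08

4.08


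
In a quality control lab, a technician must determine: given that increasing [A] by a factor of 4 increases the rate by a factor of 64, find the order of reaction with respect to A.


rate ∝ [A]^n
4^n = 64 → n = 3
Order in A: 3

3


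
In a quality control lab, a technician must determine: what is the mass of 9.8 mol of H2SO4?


M(H2SO4) = 98.09 g/mol
mass = n × M = 9.8 × 98.09 = 961.28 g

961.28 g


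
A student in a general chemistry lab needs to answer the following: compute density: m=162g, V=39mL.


ρ = mass/volume
= 162/39
= 4.154 g/mL

4.154 g/mL


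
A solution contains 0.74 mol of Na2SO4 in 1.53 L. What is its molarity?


M = n/V = 0.74/1.53 = 0.484 mol/L

0.484 M


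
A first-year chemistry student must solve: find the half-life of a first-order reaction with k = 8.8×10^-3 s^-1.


t½ = ln2/k = 0.693147/(8.8×10^-3 s^-1)
= 78.77 s

78.77 s


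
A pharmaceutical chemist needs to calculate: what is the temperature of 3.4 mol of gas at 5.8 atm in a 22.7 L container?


PV = nRT  (R = 0.08206 L·atm/(mol·K))
T = PV/(nR) = 5.8×22.7/(3.4×0.08206)
= 131.66/0.279004
= 471.89 K

471.89 K


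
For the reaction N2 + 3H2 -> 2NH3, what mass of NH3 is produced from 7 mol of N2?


Mole ratio NH3:N2 = 2:1
n(NH3) = 7 × 2/1 = 14.000 mol
mass = 14.000 × 17.03 = 238.42 g

238.42 g


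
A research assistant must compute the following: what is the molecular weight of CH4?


M(CH4) = 1×12.01 + 4×1.008
= 12.01 + 4.03
= 16.04 g/mol

16.04 g/mol


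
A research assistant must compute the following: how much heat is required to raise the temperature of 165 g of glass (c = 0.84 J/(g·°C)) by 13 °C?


q = mcΔT = 165 × 0.84 × 13
= 1801.80 J

1801.80 J


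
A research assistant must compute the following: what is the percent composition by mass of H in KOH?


M(KOH) = 1×39.1 + 1×16.0 + 1×1.008 = 56.108 g/mol
Mass of H = 1 × 1.008 = 1.008 g/mol
% H = 1.008/56.108 × 100 = 1.80%

1.80%


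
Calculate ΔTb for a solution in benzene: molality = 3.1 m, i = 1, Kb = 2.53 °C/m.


ΔTb = Kb × m × i
= 2.53 × 3.1 × 1
= 7.843 °C

7.843 °C


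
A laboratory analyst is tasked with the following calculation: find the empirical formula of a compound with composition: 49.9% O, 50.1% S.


Assume 100 g sample. Moles of each element:
  O: 49.9/16.0 = 3.119 mol
  S: 50.1/32.07 = 1.562 mol
Divide by smallest (1.562):
  O: 3.119/1.562 = 2.0
  S: 1.562/1.562 = 1.0
Empirical formula: SO2

SO2


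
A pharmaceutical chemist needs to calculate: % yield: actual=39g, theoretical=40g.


% yield = actual/theoretical × 100
= 39/40 × 100
= 97.5%

97.5%


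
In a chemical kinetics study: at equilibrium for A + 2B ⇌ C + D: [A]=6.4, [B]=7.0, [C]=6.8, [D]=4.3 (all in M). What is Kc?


Kc = [C][D]/([A][B]^2)
= (6.8^1 × 4.3^1)/(6.4^1 × 7.0^2)
= 29.24/313.6
= 0.09324

0.09324


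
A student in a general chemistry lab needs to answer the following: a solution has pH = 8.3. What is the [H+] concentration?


[H+] = 10^(-pH) = 10^(-8.3)
= 5.01×10^-9 M

5.01×10^-9 M


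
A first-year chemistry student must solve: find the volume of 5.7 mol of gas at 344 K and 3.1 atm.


PV = nRT  (R = 0.08206 L·atm/(mol·K))
V = nRT/P = 5.7×0.08206×344/3.1
= 51.904 L

51.904 L


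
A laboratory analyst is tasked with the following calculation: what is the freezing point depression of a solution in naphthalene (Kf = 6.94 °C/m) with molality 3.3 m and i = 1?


ΔTf = Kf × m × i
= 6.94 × 3.3 × 1
= 22.902 °C

22.902 °C


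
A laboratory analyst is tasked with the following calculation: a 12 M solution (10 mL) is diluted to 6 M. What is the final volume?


C1V1 = C2V2
12 × 10 = 6 × V2
V2 = 120/6 = 20.0 mL

20.0 mL


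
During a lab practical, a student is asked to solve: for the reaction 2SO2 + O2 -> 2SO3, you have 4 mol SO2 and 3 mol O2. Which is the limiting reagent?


Mole ratio available / coefficient:
  SO2: 4/2 = 2.000
  O2: 3/1 = 3.000
Smaller ratio is limiting.

SO2


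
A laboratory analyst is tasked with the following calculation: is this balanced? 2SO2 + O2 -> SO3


Equation: 2SO2 + O2 -> SO3
Check atoms: O: 6≠3, S: 2≠1
Not balanced

No, not balanced


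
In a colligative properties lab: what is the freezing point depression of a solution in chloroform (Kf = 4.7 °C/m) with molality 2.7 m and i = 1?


ΔTf = Kf × m × i
= 4.7 × 2.7 × 1
= 12.69 °C

12.69 °C


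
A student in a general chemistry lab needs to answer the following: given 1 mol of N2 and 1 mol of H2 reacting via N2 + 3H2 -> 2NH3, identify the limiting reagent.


Mole ratio available / coefficient:
  N2: 1/1 = 1.000
  H2: 1/3 = 0.333
Smaller ratio is limiting.

H2


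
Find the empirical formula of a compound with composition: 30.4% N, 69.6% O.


Assume 100 g sample. Moles of each element:
  N: 30.4/14.01 = 2.17 mol
  O: 69.6/16.0 = 4.35 mol
Divide by smallest (2.17):
  N: 2.17/2.17 = 1.0
  O: 4.35/2.17 = 2.0
Empirical formula: NO2

NO2


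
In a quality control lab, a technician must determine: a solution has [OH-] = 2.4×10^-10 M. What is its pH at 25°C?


pOH = -log10([OH-]) = -log10(2.4×10^-10)
= 10 - log10(2.4) = 9.62
pH = 14 - pOH = 14 - 9.62 = 4.38

4.38


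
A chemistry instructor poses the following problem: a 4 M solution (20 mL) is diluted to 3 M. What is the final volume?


C1V1 = C2V2
4 × 20 = 3 × V2
V2 = 80/3 = 26.67 mL

26.67 mL


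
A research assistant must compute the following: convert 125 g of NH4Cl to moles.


M(NH4Cl) = 53.49 g/mol
n = mass/M = 125/53.49 = 2.3369 mol

2.3369 mol


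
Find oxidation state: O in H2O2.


Peroxide: O is -1
Oxidation number: -1

-1


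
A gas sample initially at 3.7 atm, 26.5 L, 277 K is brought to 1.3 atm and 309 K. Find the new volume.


P1V1/T1 = P2V2/T2
V2 = P1V1T2/(T1P2)
= 3.7×26.5×309/(277×1.3)
= 84.136 L

84.136 L


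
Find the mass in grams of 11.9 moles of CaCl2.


M(CaCl2) = 110.98 g/mol
mass = n × M = 11.9 × 110.98 = 1320.66 g

1320.66 g


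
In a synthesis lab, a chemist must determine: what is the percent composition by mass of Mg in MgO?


M(MgO) = 1×24.31 + 1×16.0 = 40.31 g/mol
Mass of Mg = 1 × 24.31 = 24.31 g/mol
% Mg = 24.31/40.31 × 100 = 60.31%

60.31%


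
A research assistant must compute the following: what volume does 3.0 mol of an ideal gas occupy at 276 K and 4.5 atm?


PV = nRT  (R = 0.08206 L·atm/(mol·K))
V = nRT/P = 3.0×0.08206×276/4.5
= 15.099 L

15.099 L


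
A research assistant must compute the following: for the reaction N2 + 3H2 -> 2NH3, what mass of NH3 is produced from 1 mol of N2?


Mole ratio NH3:N2 = 2:1
n(NH3) = 1 × 2/1 = 2.000 mol
mass = 2.000 × 17.03 = 34.06 g

34.06 g


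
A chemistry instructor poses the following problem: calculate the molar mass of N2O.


M(N2O) = 2×14.01 + 1×16.0
= 28.02 + 16.0
= 44.02 g/mol

44.02 g/mol


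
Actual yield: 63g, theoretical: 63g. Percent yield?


% yield = actual/theoretical × 100
= 63/63 × 100
= 100.0%

100.0%
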